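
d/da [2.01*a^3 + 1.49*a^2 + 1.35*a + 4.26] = 6.03*a^2 + 2.98*a + 1.35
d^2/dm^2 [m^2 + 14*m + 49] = 2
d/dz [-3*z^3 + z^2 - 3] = z*(2 - 9*z)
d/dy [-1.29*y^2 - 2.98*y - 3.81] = -2.58*y - 2.98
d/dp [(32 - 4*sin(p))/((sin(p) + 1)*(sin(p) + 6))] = 4*(sin(p)^2 - 16*sin(p) - 62)*cos(p)/((sin(p) + 1)^2*(sin(p) + 6)^2)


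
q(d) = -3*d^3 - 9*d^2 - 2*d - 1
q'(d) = -9*d^2 - 18*d - 2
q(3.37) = -224.77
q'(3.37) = -164.87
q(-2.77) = -0.75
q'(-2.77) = -21.20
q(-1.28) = -6.89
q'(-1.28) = 6.29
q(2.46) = -105.05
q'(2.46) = -100.74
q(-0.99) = -4.93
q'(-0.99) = 7.00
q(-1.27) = -6.83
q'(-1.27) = 6.34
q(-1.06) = -5.42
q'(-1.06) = 6.97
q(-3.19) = 11.18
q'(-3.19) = -36.16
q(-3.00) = 5.00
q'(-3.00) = -29.00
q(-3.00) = 5.00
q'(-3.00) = -29.00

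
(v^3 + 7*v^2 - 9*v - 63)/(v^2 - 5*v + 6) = (v^2 + 10*v + 21)/(v - 2)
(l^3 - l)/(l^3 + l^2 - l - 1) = l/(l + 1)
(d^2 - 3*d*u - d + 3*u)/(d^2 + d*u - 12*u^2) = (d - 1)/(d + 4*u)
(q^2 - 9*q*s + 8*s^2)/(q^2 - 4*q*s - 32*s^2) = (q - s)/(q + 4*s)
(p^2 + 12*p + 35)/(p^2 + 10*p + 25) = (p + 7)/(p + 5)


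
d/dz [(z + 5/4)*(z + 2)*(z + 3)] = 3*z^2 + 25*z/2 + 49/4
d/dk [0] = 0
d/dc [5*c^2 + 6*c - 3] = 10*c + 6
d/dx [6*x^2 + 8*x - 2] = 12*x + 8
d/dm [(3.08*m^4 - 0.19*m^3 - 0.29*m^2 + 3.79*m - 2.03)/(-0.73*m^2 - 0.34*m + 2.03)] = (-4.4968*m^5 - 3.0029*m^4 + 25.1388*m^3 + 1.7082*m^2 - 4.1412*m + 7.0035)/(0.5329*m^4 + 0.4964*m^3 - 2.8482*m^2 - 1.3804*m + 4.1209)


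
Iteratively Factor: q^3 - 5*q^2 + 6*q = (q - 3)*(q^2 - 2*q) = q*(q - 3)*(q - 2)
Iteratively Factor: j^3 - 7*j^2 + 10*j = (j - 5)*(j^2 - 2*j) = j*(j - 5)*(j - 2)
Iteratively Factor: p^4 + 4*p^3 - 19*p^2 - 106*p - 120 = (p + 3)*(p^3 + p^2 - 22*p - 40) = (p - 5)*(p + 3)*(p^2 + 6*p + 8) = (p - 5)*(p + 2)*(p + 3)*(p + 4)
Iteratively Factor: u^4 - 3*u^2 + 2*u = (u + 2)*(u^3 - 2*u^2 + u) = u*(u + 2)*(u^2 - 2*u + 1) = u*(u - 1)*(u + 2)*(u - 1)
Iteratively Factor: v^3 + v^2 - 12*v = (v - 3)*(v^2 + 4*v) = (v - 3)*(v + 4)*(v)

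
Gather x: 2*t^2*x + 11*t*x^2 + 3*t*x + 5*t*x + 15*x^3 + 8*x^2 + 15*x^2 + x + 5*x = 15*x^3 + x^2*(11*t + 23) + x*(2*t^2 + 8*t + 6)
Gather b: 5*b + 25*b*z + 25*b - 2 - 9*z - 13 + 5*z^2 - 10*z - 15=b*(25*z + 30) + 5*z^2 - 19*z - 30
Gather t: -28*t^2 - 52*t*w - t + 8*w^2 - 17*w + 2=-28*t^2 + t*(-52*w - 1) + 8*w^2 - 17*w + 2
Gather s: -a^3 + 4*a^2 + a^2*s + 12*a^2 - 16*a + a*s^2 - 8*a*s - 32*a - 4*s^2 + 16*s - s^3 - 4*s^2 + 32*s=-a^3 + 16*a^2 - 48*a - s^3 + s^2*(a - 8) + s*(a^2 - 8*a + 48)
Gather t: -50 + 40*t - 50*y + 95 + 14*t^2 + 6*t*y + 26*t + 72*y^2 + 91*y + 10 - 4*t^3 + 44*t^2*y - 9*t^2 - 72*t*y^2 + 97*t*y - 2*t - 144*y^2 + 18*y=-4*t^3 + t^2*(44*y + 5) + t*(-72*y^2 + 103*y + 64) - 72*y^2 + 59*y + 55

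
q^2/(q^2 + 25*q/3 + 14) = 3*q^2/(3*q^2 + 25*q + 42)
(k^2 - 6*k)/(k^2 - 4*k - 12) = k/(k + 2)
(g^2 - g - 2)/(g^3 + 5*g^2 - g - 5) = (g - 2)/(g^2 + 4*g - 5)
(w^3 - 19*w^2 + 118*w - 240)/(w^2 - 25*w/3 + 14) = 3*(w^2 - 13*w + 40)/(3*w - 7)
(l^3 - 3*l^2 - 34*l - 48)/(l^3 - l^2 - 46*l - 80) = (l + 3)/(l + 5)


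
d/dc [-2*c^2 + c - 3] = 1 - 4*c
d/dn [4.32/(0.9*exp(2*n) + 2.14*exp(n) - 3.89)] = (-7.776*exp(n) - 9.2448)*exp(n)/(0.9*exp(2*n) + 2.14*exp(n) - 3.89)^2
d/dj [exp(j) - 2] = exp(j)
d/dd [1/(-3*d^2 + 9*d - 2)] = 3*(2*d - 3)/(3*d^2 - 9*d + 2)^2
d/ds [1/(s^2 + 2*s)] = 2*(-s - 1)/(s^2*(s + 2)^2)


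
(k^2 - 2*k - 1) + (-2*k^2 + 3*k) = -k^2 + k - 1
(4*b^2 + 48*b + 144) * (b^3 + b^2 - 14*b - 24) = 4*b^5 + 52*b^4 + 136*b^3 - 624*b^2 - 3168*b - 3456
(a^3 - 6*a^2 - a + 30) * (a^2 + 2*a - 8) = a^5 - 4*a^4 - 21*a^3 + 76*a^2 + 68*a - 240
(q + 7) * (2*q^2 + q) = 2*q^3 + 15*q^2 + 7*q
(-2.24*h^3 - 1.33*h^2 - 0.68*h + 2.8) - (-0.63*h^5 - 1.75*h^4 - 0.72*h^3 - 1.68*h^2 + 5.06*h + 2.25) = 0.63*h^5 + 1.75*h^4 - 1.52*h^3 + 0.35*h^2 - 5.74*h + 0.55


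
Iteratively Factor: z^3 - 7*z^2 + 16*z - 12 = (z - 3)*(z^2 - 4*z + 4) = (z - 3)*(z - 2)*(z - 2)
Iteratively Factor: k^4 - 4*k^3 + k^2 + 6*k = (k)*(k^3 - 4*k^2 + k + 6) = k*(k + 1)*(k^2 - 5*k + 6) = k*(k - 2)*(k + 1)*(k - 3)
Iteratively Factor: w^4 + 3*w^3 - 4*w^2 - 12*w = (w + 3)*(w^3 - 4*w) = w*(w + 3)*(w^2 - 4) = w*(w - 2)*(w + 3)*(w + 2)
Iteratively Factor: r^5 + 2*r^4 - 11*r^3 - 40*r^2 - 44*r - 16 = (r + 1)*(r^4 + r^3 - 12*r^2 - 28*r - 16) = (r - 4)*(r + 1)*(r^3 + 5*r^2 + 8*r + 4) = (r - 4)*(r + 1)*(r + 2)*(r^2 + 3*r + 2) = (r - 4)*(r + 1)*(r + 2)^2*(r + 1)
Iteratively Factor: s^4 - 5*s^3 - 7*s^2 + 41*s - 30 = (s - 2)*(s^3 - 3*s^2 - 13*s + 15) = (s - 2)*(s - 1)*(s^2 - 2*s - 15) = (s - 2)*(s - 1)*(s + 3)*(s - 5)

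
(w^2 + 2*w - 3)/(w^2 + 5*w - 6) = (w + 3)/(w + 6)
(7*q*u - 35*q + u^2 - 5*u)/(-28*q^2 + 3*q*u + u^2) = (5 - u)/(4*q - u)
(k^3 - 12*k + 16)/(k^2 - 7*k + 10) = (k^2 + 2*k - 8)/(k - 5)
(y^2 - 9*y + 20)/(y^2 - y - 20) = (y - 4)/(y + 4)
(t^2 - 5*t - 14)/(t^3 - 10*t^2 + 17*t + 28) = (t + 2)/(t^2 - 3*t - 4)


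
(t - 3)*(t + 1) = t^2 - 2*t - 3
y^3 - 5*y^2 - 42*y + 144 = (y - 8)*(y - 3)*(y + 6)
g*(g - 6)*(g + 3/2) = g^3 - 9*g^2/2 - 9*g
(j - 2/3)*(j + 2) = j^2 + 4*j/3 - 4/3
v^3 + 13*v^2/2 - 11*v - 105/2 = (v - 3)*(v + 5/2)*(v + 7)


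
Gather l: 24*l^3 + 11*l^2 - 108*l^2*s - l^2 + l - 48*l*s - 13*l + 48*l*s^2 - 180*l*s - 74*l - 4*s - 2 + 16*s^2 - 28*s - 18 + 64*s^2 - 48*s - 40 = 24*l^3 + l^2*(10 - 108*s) + l*(48*s^2 - 228*s - 86) + 80*s^2 - 80*s - 60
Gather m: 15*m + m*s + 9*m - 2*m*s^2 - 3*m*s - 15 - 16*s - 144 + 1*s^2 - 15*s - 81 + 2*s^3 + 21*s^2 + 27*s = m*(-2*s^2 - 2*s + 24) + 2*s^3 + 22*s^2 - 4*s - 240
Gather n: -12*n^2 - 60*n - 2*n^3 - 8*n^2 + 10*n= -2*n^3 - 20*n^2 - 50*n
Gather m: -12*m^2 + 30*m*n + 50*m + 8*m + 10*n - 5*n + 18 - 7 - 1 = -12*m^2 + m*(30*n + 58) + 5*n + 10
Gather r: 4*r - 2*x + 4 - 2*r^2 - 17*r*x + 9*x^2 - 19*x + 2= -2*r^2 + r*(4 - 17*x) + 9*x^2 - 21*x + 6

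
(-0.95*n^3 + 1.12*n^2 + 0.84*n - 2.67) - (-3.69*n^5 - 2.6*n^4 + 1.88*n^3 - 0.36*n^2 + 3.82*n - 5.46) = 3.69*n^5 + 2.6*n^4 - 2.83*n^3 + 1.48*n^2 - 2.98*n + 2.79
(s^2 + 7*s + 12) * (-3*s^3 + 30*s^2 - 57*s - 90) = -3*s^5 + 9*s^4 + 117*s^3 - 129*s^2 - 1314*s - 1080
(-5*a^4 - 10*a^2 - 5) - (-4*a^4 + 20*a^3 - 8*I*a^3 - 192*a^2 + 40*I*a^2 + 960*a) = -a^4 - 20*a^3 + 8*I*a^3 + 182*a^2 - 40*I*a^2 - 960*a - 5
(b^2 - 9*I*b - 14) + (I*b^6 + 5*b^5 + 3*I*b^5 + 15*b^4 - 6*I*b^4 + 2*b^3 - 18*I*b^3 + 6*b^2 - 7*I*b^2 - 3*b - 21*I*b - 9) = I*b^6 + 5*b^5 + 3*I*b^5 + 15*b^4 - 6*I*b^4 + 2*b^3 - 18*I*b^3 + 7*b^2 - 7*I*b^2 - 3*b - 30*I*b - 23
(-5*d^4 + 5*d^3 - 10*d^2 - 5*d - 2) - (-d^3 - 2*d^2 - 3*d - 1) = -5*d^4 + 6*d^3 - 8*d^2 - 2*d - 1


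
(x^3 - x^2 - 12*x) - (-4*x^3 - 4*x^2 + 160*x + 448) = 5*x^3 + 3*x^2 - 172*x - 448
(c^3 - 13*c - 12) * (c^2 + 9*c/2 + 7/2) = c^5 + 9*c^4/2 - 19*c^3/2 - 141*c^2/2 - 199*c/2 - 42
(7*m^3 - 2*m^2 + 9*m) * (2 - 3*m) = -21*m^4 + 20*m^3 - 31*m^2 + 18*m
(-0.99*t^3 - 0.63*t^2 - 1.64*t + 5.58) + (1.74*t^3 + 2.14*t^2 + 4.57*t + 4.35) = 0.75*t^3 + 1.51*t^2 + 2.93*t + 9.93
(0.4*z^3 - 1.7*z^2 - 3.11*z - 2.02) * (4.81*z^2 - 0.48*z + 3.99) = 1.924*z^5 - 8.369*z^4 - 12.5471*z^3 - 15.0064*z^2 - 11.4393*z - 8.0598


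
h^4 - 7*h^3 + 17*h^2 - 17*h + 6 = (h - 3)*(h - 2)*(h - 1)^2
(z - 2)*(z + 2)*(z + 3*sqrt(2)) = z^3 + 3*sqrt(2)*z^2 - 4*z - 12*sqrt(2)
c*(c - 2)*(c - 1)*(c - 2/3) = c^4 - 11*c^3/3 + 4*c^2 - 4*c/3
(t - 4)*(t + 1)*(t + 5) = t^3 + 2*t^2 - 19*t - 20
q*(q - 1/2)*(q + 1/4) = q^3 - q^2/4 - q/8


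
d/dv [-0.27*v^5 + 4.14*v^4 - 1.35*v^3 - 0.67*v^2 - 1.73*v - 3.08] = -1.35*v^4 + 16.56*v^3 - 4.05*v^2 - 1.34*v - 1.73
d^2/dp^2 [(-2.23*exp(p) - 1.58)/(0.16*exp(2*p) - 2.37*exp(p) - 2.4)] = (-0.057088*exp(4*p) - 1.007408*exp(3*p) - 3.340512*exp(2*p) + 1.382658*exp(p) - 3.85776)*exp(p)/(0.004096*exp(6*p) - 0.182016*exp(5*p) + 2.511792*exp(4*p) - 7.851573*exp(3*p) - 37.67688*exp(2*p) - 40.9536*exp(p) - 13.824)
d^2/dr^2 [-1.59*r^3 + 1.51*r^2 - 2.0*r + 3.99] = 3.02 - 9.54*r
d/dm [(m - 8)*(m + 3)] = 2*m - 5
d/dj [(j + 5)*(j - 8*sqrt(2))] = 2*j - 8*sqrt(2) + 5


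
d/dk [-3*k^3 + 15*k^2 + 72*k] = -9*k^2 + 30*k + 72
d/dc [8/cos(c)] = 8*sin(c)/cos(c)^2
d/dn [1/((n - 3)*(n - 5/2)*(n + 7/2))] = 4*(-12*n^2 + 16*n + 47)/(16*n^6 - 64*n^5 - 312*n^4 + 1592*n^3 + 529*n^2 - 9870*n + 11025)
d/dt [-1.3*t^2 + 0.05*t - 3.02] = 0.05 - 2.6*t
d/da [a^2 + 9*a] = 2*a + 9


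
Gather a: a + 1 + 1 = a + 2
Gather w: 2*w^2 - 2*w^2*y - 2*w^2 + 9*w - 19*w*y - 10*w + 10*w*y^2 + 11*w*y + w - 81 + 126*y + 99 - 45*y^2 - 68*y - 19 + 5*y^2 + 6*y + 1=-2*w^2*y + w*(10*y^2 - 8*y) - 40*y^2 + 64*y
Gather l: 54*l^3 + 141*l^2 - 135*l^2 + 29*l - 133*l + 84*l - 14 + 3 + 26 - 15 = 54*l^3 + 6*l^2 - 20*l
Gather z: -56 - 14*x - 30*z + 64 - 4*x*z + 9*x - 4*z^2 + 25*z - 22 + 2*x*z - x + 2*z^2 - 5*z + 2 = -6*x - 2*z^2 + z*(-2*x - 10) - 12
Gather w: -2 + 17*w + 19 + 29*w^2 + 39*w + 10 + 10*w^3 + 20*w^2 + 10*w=10*w^3 + 49*w^2 + 66*w + 27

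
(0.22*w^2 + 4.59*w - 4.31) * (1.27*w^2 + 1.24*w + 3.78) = 0.2794*w^4 + 6.1021*w^3 + 1.0495*w^2 + 12.0058*w - 16.2918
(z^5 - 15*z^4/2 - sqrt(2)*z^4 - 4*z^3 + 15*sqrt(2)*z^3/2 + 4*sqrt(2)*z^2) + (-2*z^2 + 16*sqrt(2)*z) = z^5 - 15*z^4/2 - sqrt(2)*z^4 - 4*z^3 + 15*sqrt(2)*z^3/2 - 2*z^2 + 4*sqrt(2)*z^2 + 16*sqrt(2)*z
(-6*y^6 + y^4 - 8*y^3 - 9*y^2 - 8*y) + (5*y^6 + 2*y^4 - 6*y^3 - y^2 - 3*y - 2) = -y^6 + 3*y^4 - 14*y^3 - 10*y^2 - 11*y - 2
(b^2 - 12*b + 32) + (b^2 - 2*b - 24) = 2*b^2 - 14*b + 8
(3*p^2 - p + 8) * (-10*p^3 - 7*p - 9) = -30*p^5 + 10*p^4 - 101*p^3 - 20*p^2 - 47*p - 72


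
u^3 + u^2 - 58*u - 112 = (u - 8)*(u + 2)*(u + 7)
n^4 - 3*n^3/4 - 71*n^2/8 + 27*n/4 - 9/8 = (n - 3)*(n - 1/2)*(n - 1/4)*(n + 3)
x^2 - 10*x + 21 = (x - 7)*(x - 3)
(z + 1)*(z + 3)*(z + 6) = z^3 + 10*z^2 + 27*z + 18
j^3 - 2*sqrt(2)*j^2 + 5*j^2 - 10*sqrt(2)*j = j*(j + 5)*(j - 2*sqrt(2))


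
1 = 1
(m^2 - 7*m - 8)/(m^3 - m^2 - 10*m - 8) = (m - 8)/(m^2 - 2*m - 8)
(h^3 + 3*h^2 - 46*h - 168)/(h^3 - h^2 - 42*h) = (h + 4)/h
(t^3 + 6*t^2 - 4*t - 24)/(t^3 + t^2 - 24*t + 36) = (t + 2)/(t - 3)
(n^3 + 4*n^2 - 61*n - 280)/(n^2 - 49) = (n^2 - 3*n - 40)/(n - 7)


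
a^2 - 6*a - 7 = (a - 7)*(a + 1)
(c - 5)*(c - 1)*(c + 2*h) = c^3 + 2*c^2*h - 6*c^2 - 12*c*h + 5*c + 10*h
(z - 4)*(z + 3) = z^2 - z - 12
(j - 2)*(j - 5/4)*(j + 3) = j^3 - j^2/4 - 29*j/4 + 15/2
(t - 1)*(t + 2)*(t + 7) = t^3 + 8*t^2 + 5*t - 14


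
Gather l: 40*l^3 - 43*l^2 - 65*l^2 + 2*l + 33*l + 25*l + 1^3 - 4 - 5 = 40*l^3 - 108*l^2 + 60*l - 8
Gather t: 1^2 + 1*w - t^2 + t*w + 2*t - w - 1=-t^2 + t*(w + 2)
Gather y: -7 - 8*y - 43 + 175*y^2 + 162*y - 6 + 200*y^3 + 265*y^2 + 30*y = 200*y^3 + 440*y^2 + 184*y - 56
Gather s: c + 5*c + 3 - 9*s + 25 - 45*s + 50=6*c - 54*s + 78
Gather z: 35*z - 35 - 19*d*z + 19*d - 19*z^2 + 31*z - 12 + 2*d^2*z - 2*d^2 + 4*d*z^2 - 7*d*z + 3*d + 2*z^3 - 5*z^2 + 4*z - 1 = -2*d^2 + 22*d + 2*z^3 + z^2*(4*d - 24) + z*(2*d^2 - 26*d + 70) - 48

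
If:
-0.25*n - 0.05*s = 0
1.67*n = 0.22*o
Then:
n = -0.2*s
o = -1.51818181818182*s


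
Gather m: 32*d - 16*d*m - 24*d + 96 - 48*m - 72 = 8*d + m*(-16*d - 48) + 24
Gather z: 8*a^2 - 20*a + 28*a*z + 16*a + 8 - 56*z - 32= 8*a^2 - 4*a + z*(28*a - 56) - 24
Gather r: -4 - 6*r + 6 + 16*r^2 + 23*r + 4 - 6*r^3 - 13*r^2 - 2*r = -6*r^3 + 3*r^2 + 15*r + 6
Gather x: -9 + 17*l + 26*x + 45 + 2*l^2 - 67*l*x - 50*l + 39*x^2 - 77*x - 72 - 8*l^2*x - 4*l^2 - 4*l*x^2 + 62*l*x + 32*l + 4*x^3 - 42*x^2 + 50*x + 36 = -2*l^2 - l + 4*x^3 + x^2*(-4*l - 3) + x*(-8*l^2 - 5*l - 1)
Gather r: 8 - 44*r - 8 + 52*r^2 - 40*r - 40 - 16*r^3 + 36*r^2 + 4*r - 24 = -16*r^3 + 88*r^2 - 80*r - 64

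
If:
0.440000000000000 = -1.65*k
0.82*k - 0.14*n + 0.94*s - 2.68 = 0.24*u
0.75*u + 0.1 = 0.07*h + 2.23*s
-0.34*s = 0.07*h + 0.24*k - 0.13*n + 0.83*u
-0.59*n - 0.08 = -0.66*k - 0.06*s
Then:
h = -83.25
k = -0.27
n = 0.02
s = 4.44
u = 5.28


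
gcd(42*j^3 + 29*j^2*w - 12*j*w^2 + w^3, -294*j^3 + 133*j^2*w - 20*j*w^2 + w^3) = 42*j^2 - 13*j*w + w^2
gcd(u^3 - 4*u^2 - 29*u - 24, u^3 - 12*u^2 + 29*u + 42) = u + 1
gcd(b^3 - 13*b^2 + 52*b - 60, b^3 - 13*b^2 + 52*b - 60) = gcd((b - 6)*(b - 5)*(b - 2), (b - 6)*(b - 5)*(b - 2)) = b^3 - 13*b^2 + 52*b - 60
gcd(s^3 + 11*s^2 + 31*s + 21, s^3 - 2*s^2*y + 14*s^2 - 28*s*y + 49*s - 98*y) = s + 7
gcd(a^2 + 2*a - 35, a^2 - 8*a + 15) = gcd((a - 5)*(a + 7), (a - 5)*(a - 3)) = a - 5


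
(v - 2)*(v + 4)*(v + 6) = v^3 + 8*v^2 + 4*v - 48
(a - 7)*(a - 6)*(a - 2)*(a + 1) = a^4 - 14*a^3 + 53*a^2 - 16*a - 84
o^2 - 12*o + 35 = (o - 7)*(o - 5)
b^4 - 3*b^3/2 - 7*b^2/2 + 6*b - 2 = (b - 2)*(b - 1)*(b - 1/2)*(b + 2)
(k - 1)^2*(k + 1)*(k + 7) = k^4 + 6*k^3 - 8*k^2 - 6*k + 7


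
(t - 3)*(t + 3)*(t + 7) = t^3 + 7*t^2 - 9*t - 63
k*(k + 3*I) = k^2 + 3*I*k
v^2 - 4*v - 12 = (v - 6)*(v + 2)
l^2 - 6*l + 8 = (l - 4)*(l - 2)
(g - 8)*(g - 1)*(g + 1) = g^3 - 8*g^2 - g + 8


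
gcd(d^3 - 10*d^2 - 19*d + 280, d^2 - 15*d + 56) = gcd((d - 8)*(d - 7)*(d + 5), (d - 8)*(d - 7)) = d^2 - 15*d + 56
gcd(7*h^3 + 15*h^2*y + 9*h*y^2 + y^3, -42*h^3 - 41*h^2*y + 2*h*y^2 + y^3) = 7*h^2 + 8*h*y + y^2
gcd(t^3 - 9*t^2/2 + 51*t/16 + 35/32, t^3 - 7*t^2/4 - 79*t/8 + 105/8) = t^2 - 19*t/4 + 35/8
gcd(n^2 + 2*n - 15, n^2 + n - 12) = n - 3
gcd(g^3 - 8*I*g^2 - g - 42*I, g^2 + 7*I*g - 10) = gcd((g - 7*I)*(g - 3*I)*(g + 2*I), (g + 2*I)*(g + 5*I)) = g + 2*I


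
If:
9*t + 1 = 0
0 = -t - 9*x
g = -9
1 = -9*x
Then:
No Solution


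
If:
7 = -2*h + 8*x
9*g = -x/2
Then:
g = -x/18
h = 4*x - 7/2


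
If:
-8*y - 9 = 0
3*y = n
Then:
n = -27/8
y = -9/8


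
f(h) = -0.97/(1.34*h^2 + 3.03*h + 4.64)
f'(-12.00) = -0.00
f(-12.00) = -0.01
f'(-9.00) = -0.00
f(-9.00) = -0.01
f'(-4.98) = -0.02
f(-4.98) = -0.04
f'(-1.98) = -0.15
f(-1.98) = -0.25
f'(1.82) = 0.04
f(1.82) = -0.07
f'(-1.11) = 0.01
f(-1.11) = -0.33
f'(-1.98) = -0.15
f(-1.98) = -0.25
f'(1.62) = 0.04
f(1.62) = -0.07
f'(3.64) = 0.01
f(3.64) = -0.03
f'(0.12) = 0.13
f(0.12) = -0.19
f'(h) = -0.97*(-2.68*h - 3.03)/(1.34*h^2 + 3.03*h + 4.64)^2 = (2.5996*h + 2.9391)/(1.34*h^2 + 3.03*h + 4.64)^2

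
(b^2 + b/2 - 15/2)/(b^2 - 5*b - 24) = (b - 5/2)/(b - 8)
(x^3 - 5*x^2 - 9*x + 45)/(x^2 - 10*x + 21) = (x^2 - 2*x - 15)/(x - 7)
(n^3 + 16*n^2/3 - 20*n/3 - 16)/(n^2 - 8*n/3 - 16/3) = (n^2 + 4*n - 12)/(n - 4)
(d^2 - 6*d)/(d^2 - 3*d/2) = 2*(d - 6)/(2*d - 3)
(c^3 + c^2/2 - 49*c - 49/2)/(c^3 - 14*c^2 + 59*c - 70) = (2*c^2 + 15*c + 7)/(2*(c^2 - 7*c + 10))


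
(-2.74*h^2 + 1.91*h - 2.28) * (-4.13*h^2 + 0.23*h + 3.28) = 11.3162*h^4 - 8.5185*h^3 + 0.868499999999999*h^2 + 5.7404*h - 7.4784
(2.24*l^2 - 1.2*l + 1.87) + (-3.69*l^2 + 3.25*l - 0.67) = -1.45*l^2 + 2.05*l + 1.2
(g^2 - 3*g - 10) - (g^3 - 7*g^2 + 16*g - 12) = -g^3 + 8*g^2 - 19*g + 2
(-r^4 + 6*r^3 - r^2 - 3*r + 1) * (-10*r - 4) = 10*r^5 - 56*r^4 - 14*r^3 + 34*r^2 + 2*r - 4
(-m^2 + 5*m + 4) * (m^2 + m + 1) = -m^4 + 4*m^3 + 8*m^2 + 9*m + 4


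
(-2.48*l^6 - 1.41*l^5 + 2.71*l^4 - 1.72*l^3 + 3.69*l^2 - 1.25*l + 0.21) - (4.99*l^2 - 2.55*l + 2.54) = -2.48*l^6 - 1.41*l^5 + 2.71*l^4 - 1.72*l^3 - 1.3*l^2 + 1.3*l - 2.33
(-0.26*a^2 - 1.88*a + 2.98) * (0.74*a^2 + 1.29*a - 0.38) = -0.1924*a^4 - 1.7266*a^3 - 0.1212*a^2 + 4.5586*a - 1.1324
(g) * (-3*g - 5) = -3*g^2 - 5*g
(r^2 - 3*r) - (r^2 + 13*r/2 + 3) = -19*r/2 - 3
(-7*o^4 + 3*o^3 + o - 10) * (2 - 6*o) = 42*o^5 - 32*o^4 + 6*o^3 - 6*o^2 + 62*o - 20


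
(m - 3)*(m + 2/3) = m^2 - 7*m/3 - 2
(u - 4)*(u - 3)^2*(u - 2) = u^4 - 12*u^3 + 53*u^2 - 102*u + 72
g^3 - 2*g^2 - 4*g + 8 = (g - 2)^2*(g + 2)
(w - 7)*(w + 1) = w^2 - 6*w - 7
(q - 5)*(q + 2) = q^2 - 3*q - 10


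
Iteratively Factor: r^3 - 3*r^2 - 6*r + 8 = (r - 1)*(r^2 - 2*r - 8) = (r - 4)*(r - 1)*(r + 2)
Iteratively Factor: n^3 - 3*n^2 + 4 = (n + 1)*(n^2 - 4*n + 4) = (n - 2)*(n + 1)*(n - 2)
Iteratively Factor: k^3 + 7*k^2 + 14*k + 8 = (k + 2)*(k^2 + 5*k + 4) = (k + 2)*(k + 4)*(k + 1)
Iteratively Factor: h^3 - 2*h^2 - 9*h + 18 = (h - 2)*(h^2 - 9) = (h - 2)*(h + 3)*(h - 3)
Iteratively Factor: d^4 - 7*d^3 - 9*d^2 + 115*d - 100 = (d - 5)*(d^3 - 2*d^2 - 19*d + 20) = (d - 5)*(d - 1)*(d^2 - d - 20) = (d - 5)^2*(d - 1)*(d + 4)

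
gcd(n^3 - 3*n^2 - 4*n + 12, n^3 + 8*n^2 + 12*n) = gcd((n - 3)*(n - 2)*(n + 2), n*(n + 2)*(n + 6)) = n + 2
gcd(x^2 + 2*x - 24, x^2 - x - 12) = x - 4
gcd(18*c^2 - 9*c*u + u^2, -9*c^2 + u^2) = -3*c + u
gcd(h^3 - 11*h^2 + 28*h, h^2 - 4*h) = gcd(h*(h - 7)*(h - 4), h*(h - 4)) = h^2 - 4*h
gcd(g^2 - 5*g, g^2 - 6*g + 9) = 1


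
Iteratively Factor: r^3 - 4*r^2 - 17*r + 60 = (r - 3)*(r^2 - r - 20) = (r - 3)*(r + 4)*(r - 5)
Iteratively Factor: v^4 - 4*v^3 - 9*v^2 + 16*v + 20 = (v + 1)*(v^3 - 5*v^2 - 4*v + 20) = (v - 5)*(v + 1)*(v^2 - 4) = (v - 5)*(v + 1)*(v + 2)*(v - 2)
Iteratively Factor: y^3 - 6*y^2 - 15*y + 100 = (y - 5)*(y^2 - y - 20) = (y - 5)*(y + 4)*(y - 5)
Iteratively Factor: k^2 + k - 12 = (k + 4)*(k - 3)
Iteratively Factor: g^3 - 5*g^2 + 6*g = (g - 3)*(g^2 - 2*g) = g*(g - 3)*(g - 2)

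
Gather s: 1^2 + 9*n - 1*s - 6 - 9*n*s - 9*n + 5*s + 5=s*(4 - 9*n)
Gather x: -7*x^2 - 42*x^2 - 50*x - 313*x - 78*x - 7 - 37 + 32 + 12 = -49*x^2 - 441*x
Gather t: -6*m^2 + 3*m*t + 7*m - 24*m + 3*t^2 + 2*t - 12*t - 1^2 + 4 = -6*m^2 - 17*m + 3*t^2 + t*(3*m - 10) + 3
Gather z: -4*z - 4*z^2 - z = -4*z^2 - 5*z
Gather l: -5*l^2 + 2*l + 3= -5*l^2 + 2*l + 3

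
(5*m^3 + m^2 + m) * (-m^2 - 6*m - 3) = -5*m^5 - 31*m^4 - 22*m^3 - 9*m^2 - 3*m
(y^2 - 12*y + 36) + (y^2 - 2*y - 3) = 2*y^2 - 14*y + 33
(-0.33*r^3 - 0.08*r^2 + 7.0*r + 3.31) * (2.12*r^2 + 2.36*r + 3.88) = -0.6996*r^5 - 0.9484*r^4 + 13.3708*r^3 + 23.2268*r^2 + 34.9716*r + 12.8428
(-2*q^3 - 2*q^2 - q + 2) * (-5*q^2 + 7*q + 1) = 10*q^5 - 4*q^4 - 11*q^3 - 19*q^2 + 13*q + 2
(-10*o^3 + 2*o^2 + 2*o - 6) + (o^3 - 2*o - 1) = -9*o^3 + 2*o^2 - 7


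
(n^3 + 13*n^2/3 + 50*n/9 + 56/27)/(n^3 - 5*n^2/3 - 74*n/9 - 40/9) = (9*n^2 + 33*n + 28)/(3*(3*n^2 - 7*n - 20))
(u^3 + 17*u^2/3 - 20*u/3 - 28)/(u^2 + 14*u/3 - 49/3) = (u^2 + 8*u + 12)/(u + 7)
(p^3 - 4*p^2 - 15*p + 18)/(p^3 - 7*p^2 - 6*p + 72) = (p - 1)/(p - 4)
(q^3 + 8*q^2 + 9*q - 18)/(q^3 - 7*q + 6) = (q + 6)/(q - 2)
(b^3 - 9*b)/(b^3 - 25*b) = (b^2 - 9)/(b^2 - 25)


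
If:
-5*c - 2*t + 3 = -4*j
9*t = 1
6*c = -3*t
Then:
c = -1/18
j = -55/72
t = 1/9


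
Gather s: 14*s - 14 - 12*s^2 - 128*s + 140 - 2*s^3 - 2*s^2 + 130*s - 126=-2*s^3 - 14*s^2 + 16*s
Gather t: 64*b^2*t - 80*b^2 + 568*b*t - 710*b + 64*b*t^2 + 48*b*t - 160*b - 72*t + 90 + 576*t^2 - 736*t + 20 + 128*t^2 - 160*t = -80*b^2 - 870*b + t^2*(64*b + 704) + t*(64*b^2 + 616*b - 968) + 110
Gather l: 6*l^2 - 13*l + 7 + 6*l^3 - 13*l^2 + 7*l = 6*l^3 - 7*l^2 - 6*l + 7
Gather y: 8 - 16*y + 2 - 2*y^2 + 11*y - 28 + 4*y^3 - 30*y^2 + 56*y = 4*y^3 - 32*y^2 + 51*y - 18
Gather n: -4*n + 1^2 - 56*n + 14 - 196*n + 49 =64 - 256*n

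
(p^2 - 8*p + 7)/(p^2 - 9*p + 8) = (p - 7)/(p - 8)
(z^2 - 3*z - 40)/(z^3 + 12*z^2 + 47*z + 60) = (z - 8)/(z^2 + 7*z + 12)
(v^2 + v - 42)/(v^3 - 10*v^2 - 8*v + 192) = (v + 7)/(v^2 - 4*v - 32)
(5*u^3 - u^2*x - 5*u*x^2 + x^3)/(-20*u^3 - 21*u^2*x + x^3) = (-u + x)/(4*u + x)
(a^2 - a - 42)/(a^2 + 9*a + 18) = (a - 7)/(a + 3)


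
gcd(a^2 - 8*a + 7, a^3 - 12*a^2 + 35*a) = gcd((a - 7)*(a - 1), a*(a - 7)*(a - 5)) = a - 7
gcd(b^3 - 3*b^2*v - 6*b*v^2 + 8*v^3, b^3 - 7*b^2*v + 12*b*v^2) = -b + 4*v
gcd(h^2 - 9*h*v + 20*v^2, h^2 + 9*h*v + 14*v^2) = 1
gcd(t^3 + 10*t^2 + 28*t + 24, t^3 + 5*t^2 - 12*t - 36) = t^2 + 8*t + 12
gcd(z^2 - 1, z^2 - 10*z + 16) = 1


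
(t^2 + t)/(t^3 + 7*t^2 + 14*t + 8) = t/(t^2 + 6*t + 8)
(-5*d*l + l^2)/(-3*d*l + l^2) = (5*d - l)/(3*d - l)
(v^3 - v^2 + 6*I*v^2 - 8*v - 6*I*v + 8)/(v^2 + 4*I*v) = v - 1 + 2*I - 2*I/v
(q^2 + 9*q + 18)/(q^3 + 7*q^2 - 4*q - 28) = (q^2 + 9*q + 18)/(q^3 + 7*q^2 - 4*q - 28)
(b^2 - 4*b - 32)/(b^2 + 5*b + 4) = (b - 8)/(b + 1)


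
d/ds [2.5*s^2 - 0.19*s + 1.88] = 5.0*s - 0.19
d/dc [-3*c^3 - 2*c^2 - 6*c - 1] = -9*c^2 - 4*c - 6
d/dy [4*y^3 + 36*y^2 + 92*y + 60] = 12*y^2 + 72*y + 92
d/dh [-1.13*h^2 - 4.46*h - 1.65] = -2.26*h - 4.46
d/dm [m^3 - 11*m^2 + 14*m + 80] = 3*m^2 - 22*m + 14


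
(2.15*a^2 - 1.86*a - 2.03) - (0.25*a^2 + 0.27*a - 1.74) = 1.9*a^2 - 2.13*a - 0.29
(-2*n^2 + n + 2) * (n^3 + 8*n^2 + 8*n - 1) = -2*n^5 - 15*n^4 - 6*n^3 + 26*n^2 + 15*n - 2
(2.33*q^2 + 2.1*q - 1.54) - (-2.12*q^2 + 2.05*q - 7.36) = 4.45*q^2 + 0.0500000000000003*q + 5.82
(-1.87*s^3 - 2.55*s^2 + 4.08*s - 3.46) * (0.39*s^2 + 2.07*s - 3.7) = -0.7293*s^5 - 4.8654*s^4 + 3.2317*s^3 + 16.5312*s^2 - 22.2582*s + 12.802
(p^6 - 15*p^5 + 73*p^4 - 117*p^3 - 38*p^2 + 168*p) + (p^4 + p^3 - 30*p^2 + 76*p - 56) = p^6 - 15*p^5 + 74*p^4 - 116*p^3 - 68*p^2 + 244*p - 56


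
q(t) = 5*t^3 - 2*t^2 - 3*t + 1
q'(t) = 15*t^2 - 4*t - 3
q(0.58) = -0.44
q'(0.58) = -0.27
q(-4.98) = -651.19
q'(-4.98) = 388.93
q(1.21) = 3.30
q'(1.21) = 14.12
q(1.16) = 2.63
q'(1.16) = 12.54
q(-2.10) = -47.82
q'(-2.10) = 71.55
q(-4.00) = -339.00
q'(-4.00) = 253.00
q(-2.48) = -80.13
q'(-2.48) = 99.18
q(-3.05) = -150.32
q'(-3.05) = 148.74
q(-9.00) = -3779.00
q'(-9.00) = 1248.00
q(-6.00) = -1133.00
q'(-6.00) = 561.00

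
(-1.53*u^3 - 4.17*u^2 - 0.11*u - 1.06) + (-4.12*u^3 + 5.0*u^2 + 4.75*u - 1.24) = -5.65*u^3 + 0.83*u^2 + 4.64*u - 2.3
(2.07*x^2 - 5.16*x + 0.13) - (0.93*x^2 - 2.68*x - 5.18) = 1.14*x^2 - 2.48*x + 5.31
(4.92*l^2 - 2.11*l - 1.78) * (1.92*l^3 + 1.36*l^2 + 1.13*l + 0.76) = 9.4464*l^5 + 2.64*l^4 - 0.7276*l^3 - 1.0659*l^2 - 3.615*l - 1.3528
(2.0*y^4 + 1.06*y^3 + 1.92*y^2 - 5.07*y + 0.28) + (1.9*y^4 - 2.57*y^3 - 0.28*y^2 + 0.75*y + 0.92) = 3.9*y^4 - 1.51*y^3 + 1.64*y^2 - 4.32*y + 1.2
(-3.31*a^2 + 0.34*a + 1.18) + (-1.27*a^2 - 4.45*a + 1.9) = -4.58*a^2 - 4.11*a + 3.08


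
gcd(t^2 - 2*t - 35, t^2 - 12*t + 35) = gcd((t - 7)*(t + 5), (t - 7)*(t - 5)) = t - 7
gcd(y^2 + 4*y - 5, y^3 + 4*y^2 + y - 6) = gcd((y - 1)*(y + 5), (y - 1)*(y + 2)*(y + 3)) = y - 1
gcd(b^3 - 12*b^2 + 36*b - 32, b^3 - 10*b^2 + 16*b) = b^2 - 10*b + 16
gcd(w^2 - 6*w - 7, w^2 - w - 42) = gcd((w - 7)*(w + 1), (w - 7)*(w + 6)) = w - 7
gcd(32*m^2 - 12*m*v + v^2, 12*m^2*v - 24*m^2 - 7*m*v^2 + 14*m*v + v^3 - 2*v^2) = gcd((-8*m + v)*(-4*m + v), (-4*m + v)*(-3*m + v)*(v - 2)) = -4*m + v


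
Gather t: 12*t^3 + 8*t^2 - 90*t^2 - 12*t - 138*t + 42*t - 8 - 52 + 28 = 12*t^3 - 82*t^2 - 108*t - 32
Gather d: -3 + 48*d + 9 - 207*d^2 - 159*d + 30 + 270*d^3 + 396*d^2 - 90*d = 270*d^3 + 189*d^2 - 201*d + 36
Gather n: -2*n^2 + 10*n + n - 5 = -2*n^2 + 11*n - 5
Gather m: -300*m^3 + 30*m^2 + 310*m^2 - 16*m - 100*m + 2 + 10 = -300*m^3 + 340*m^2 - 116*m + 12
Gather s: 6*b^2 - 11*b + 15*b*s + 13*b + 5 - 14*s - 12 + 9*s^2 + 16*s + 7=6*b^2 + 2*b + 9*s^2 + s*(15*b + 2)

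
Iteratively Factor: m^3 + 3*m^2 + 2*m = (m + 2)*(m^2 + m) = (m + 1)*(m + 2)*(m)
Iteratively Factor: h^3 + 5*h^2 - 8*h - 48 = (h + 4)*(h^2 + h - 12) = (h - 3)*(h + 4)*(h + 4)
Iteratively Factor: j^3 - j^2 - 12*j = (j + 3)*(j^2 - 4*j) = (j - 4)*(j + 3)*(j)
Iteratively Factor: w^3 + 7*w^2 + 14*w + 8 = (w + 2)*(w^2 + 5*w + 4) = (w + 1)*(w + 2)*(w + 4)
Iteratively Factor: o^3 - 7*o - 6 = (o - 3)*(o^2 + 3*o + 2) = (o - 3)*(o + 1)*(o + 2)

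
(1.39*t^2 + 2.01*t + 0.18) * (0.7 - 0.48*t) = -0.6672*t^3 + 0.00819999999999999*t^2 + 1.3206*t + 0.126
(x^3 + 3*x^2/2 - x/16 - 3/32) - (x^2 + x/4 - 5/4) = x^3 + x^2/2 - 5*x/16 + 37/32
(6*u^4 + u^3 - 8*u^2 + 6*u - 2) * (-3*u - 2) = -18*u^5 - 15*u^4 + 22*u^3 - 2*u^2 - 6*u + 4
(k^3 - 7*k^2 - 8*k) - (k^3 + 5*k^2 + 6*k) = -12*k^2 - 14*k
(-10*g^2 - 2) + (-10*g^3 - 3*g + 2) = -10*g^3 - 10*g^2 - 3*g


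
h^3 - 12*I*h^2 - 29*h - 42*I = (h - 7*I)*(h - 6*I)*(h + I)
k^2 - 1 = (k - 1)*(k + 1)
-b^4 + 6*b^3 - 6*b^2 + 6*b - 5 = (b - 5)*(b + I)*(I*b + 1)*(I*b - I)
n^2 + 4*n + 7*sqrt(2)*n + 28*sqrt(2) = (n + 4)*(n + 7*sqrt(2))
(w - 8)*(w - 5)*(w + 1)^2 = w^4 - 11*w^3 + 15*w^2 + 67*w + 40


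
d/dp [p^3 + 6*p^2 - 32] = 3*p*(p + 4)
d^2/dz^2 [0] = 0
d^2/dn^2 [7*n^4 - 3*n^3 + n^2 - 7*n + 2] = 84*n^2 - 18*n + 2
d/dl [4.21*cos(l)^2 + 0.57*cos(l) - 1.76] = -(8.42*cos(l) + 0.57)*sin(l)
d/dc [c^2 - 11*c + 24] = 2*c - 11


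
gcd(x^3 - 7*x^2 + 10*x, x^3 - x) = x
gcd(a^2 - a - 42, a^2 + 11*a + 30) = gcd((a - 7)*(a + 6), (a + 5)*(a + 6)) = a + 6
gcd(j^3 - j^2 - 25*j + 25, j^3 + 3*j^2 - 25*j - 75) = j^2 - 25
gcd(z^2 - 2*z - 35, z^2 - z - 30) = z + 5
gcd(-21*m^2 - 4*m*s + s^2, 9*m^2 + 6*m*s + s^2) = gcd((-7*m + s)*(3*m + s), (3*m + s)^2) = 3*m + s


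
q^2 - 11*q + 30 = (q - 6)*(q - 5)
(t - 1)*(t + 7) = t^2 + 6*t - 7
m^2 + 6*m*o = m*(m + 6*o)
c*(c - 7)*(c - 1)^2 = c^4 - 9*c^3 + 15*c^2 - 7*c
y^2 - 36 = (y - 6)*(y + 6)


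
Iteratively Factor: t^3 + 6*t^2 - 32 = (t + 4)*(t^2 + 2*t - 8) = (t + 4)^2*(t - 2)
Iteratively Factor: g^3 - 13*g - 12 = (g - 4)*(g^2 + 4*g + 3) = (g - 4)*(g + 1)*(g + 3)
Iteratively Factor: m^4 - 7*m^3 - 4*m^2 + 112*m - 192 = (m - 4)*(m^3 - 3*m^2 - 16*m + 48) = (m - 4)*(m - 3)*(m^2 - 16) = (m - 4)*(m - 3)*(m + 4)*(m - 4)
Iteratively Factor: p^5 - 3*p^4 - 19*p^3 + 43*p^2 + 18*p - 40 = (p + 4)*(p^4 - 7*p^3 + 9*p^2 + 7*p - 10) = (p - 1)*(p + 4)*(p^3 - 6*p^2 + 3*p + 10) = (p - 5)*(p - 1)*(p + 4)*(p^2 - p - 2) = (p - 5)*(p - 1)*(p + 1)*(p + 4)*(p - 2)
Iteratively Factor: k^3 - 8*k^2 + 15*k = (k)*(k^2 - 8*k + 15) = k*(k - 5)*(k - 3)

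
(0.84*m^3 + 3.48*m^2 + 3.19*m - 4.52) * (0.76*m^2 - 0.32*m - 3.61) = 0.6384*m^5 + 2.376*m^4 - 1.7216*m^3 - 17.0188*m^2 - 10.0695*m + 16.3172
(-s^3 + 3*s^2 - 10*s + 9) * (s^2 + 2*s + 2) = -s^5 + s^4 - 6*s^3 - 5*s^2 - 2*s + 18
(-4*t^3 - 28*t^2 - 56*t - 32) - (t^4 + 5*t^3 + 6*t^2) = -t^4 - 9*t^3 - 34*t^2 - 56*t - 32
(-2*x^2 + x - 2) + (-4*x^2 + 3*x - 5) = -6*x^2 + 4*x - 7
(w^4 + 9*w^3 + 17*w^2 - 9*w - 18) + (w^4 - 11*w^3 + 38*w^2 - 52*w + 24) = 2*w^4 - 2*w^3 + 55*w^2 - 61*w + 6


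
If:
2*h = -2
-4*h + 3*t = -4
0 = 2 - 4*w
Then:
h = -1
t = -8/3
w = 1/2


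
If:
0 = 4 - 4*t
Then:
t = 1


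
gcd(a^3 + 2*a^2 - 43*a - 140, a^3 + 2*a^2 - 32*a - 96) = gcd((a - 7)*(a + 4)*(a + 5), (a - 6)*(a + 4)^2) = a + 4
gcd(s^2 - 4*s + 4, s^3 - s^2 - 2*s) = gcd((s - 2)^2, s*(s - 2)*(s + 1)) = s - 2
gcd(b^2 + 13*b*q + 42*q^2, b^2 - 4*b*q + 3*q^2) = 1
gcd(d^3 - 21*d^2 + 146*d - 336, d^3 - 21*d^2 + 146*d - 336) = d^3 - 21*d^2 + 146*d - 336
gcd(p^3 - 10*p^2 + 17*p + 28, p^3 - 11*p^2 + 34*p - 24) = p - 4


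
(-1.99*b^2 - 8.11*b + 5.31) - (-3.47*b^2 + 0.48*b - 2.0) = 1.48*b^2 - 8.59*b + 7.31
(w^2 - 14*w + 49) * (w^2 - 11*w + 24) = w^4 - 25*w^3 + 227*w^2 - 875*w + 1176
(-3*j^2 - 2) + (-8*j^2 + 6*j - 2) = -11*j^2 + 6*j - 4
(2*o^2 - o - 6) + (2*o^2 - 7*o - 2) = 4*o^2 - 8*o - 8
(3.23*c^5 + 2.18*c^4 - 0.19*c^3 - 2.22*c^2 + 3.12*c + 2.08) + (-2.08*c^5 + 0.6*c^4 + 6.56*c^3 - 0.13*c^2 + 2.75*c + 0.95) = 1.15*c^5 + 2.78*c^4 + 6.37*c^3 - 2.35*c^2 + 5.87*c + 3.03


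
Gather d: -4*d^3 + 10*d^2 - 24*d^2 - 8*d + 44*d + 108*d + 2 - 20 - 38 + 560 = -4*d^3 - 14*d^2 + 144*d + 504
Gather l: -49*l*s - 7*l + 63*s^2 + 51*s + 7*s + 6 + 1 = l*(-49*s - 7) + 63*s^2 + 58*s + 7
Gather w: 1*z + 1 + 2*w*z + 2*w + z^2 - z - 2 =w*(2*z + 2) + z^2 - 1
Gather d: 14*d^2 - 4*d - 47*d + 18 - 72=14*d^2 - 51*d - 54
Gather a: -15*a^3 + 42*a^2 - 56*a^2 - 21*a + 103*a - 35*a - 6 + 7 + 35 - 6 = -15*a^3 - 14*a^2 + 47*a + 30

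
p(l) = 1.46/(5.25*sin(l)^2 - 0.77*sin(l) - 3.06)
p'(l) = 1.46*(-10.5*sin(l)*cos(l) + 0.77*cos(l))/(5.25*sin(l)^2 - 0.77*sin(l) - 3.06)^2 = (1.1242 - 15.33*sin(l))*cos(l)/(-5.25*sin(l)^2 + 0.77*sin(l) + 3.06)^2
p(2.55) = -0.79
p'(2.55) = 1.79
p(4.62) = 0.50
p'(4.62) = -0.18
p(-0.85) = 3.03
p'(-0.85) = 35.96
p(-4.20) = 5.68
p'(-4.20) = 90.82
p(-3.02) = -0.51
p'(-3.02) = -0.35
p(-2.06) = 0.85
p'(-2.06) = -2.35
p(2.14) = 89.09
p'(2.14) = 23656.30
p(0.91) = -3.69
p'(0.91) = -43.08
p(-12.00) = -0.74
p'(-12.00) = -1.56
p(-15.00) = -4.30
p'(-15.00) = -73.25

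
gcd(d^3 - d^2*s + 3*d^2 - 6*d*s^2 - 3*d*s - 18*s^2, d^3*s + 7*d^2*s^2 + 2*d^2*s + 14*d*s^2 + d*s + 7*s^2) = 1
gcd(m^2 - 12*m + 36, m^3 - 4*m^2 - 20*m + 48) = m - 6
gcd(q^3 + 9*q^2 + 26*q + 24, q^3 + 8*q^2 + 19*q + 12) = q^2 + 7*q + 12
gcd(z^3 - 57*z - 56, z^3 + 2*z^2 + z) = z + 1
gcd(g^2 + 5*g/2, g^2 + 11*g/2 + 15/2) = g + 5/2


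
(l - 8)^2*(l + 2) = l^3 - 14*l^2 + 32*l + 128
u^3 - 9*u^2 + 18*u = u*(u - 6)*(u - 3)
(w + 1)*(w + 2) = w^2 + 3*w + 2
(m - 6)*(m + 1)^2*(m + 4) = m^4 - 27*m^2 - 50*m - 24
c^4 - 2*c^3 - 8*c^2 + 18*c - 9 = (c - 3)*(c - 1)^2*(c + 3)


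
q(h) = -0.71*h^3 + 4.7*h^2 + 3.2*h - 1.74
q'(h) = -2.13*h^2 + 9.4*h + 3.2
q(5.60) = 38.88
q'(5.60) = -10.96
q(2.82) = 28.74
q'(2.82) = 12.77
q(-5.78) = 273.88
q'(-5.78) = -122.29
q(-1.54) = 7.07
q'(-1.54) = -16.33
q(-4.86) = 175.22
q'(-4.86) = -92.79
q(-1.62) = 8.43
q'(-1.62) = -17.62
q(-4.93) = 181.79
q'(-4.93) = -94.91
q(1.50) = 11.24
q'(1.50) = 12.51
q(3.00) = 30.99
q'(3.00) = 12.23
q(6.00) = 33.30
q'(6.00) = -17.08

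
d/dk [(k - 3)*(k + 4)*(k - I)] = 3*k^2 + 2*k*(1 - I) - 12 - I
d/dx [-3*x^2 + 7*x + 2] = 7 - 6*x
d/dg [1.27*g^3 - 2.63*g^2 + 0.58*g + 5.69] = 3.81*g^2 - 5.26*g + 0.58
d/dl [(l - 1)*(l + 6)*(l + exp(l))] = l^2*exp(l) + 3*l^2 + 7*l*exp(l) + 10*l - exp(l) - 6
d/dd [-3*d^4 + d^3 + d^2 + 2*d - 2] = -12*d^3 + 3*d^2 + 2*d + 2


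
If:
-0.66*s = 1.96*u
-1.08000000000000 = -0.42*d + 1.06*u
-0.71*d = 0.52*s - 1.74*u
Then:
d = 5.66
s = -3.63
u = 1.22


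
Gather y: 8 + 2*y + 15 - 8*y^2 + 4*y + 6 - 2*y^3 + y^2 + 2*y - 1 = -2*y^3 - 7*y^2 + 8*y + 28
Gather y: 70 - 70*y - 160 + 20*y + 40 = -50*y - 50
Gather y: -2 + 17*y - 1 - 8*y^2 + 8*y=-8*y^2 + 25*y - 3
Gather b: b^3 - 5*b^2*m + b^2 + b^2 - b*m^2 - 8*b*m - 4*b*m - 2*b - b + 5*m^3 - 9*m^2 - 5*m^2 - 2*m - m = b^3 + b^2*(2 - 5*m) + b*(-m^2 - 12*m - 3) + 5*m^3 - 14*m^2 - 3*m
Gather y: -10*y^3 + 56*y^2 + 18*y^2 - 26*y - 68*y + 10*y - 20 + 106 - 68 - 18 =-10*y^3 + 74*y^2 - 84*y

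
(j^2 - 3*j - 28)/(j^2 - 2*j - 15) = (-j^2 + 3*j + 28)/(-j^2 + 2*j + 15)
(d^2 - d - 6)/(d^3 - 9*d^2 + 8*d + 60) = (d - 3)/(d^2 - 11*d + 30)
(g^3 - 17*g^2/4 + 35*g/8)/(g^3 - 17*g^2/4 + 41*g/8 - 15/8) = g*(4*g - 7)/(4*g^2 - 7*g + 3)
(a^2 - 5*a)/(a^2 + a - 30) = a/(a + 6)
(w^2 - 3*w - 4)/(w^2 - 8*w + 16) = (w + 1)/(w - 4)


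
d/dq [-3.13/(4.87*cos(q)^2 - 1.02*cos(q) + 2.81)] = (3.1926 - 30.4862*cos(q))*sin(q)/(4.87*cos(q)^2 - 1.02*cos(q) + 2.81)^2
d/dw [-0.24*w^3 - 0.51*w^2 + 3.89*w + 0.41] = -0.72*w^2 - 1.02*w + 3.89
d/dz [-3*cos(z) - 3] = 3*sin(z)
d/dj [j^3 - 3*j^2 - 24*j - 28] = 3*j^2 - 6*j - 24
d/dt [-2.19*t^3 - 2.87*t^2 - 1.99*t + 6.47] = -6.57*t^2 - 5.74*t - 1.99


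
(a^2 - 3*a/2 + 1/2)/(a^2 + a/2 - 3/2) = (2*a - 1)/(2*a + 3)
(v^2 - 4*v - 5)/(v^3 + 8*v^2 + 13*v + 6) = (v - 5)/(v^2 + 7*v + 6)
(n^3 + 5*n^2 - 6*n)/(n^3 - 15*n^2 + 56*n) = (n^2 + 5*n - 6)/(n^2 - 15*n + 56)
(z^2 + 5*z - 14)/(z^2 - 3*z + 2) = (z + 7)/(z - 1)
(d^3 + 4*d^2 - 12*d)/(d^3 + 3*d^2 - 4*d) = (d^2 + 4*d - 12)/(d^2 + 3*d - 4)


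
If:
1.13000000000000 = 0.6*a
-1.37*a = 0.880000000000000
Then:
No Solution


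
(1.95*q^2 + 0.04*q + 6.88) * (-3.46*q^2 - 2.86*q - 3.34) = -6.747*q^4 - 5.7154*q^3 - 30.4322*q^2 - 19.8104*q - 22.9792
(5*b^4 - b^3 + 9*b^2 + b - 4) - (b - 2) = 5*b^4 - b^3 + 9*b^2 - 2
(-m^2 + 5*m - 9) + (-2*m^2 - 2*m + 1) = -3*m^2 + 3*m - 8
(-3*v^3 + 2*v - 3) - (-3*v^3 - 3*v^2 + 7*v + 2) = 3*v^2 - 5*v - 5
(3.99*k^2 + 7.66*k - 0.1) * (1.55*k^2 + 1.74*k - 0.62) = 6.1845*k^4 + 18.8156*k^3 + 10.6996*k^2 - 4.9232*k + 0.062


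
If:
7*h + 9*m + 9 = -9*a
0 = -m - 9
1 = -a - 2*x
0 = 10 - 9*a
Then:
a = 10/9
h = 62/7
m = -9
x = -19/18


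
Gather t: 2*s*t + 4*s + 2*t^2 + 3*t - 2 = 4*s + 2*t^2 + t*(2*s + 3) - 2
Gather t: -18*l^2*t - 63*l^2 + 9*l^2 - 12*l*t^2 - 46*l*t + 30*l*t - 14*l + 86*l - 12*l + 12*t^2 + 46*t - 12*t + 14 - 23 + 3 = -54*l^2 + 60*l + t^2*(12 - 12*l) + t*(-18*l^2 - 16*l + 34) - 6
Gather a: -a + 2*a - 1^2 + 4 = a + 3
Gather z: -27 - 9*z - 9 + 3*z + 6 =-6*z - 30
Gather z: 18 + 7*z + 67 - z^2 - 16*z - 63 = -z^2 - 9*z + 22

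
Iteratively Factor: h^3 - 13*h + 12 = (h + 4)*(h^2 - 4*h + 3) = (h - 1)*(h + 4)*(h - 3)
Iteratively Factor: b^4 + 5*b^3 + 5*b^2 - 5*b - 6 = (b + 3)*(b^3 + 2*b^2 - b - 2) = (b + 2)*(b + 3)*(b^2 - 1) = (b + 1)*(b + 2)*(b + 3)*(b - 1)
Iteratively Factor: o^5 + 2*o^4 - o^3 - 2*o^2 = (o)*(o^4 + 2*o^3 - o^2 - 2*o) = o*(o - 1)*(o^3 + 3*o^2 + 2*o) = o^2*(o - 1)*(o^2 + 3*o + 2) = o^2*(o - 1)*(o + 2)*(o + 1)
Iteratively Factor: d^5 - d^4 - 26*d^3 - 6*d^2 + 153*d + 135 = (d + 3)*(d^4 - 4*d^3 - 14*d^2 + 36*d + 45) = (d + 1)*(d + 3)*(d^3 - 5*d^2 - 9*d + 45) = (d + 1)*(d + 3)^2*(d^2 - 8*d + 15) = (d - 5)*(d + 1)*(d + 3)^2*(d - 3)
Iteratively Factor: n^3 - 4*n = (n + 2)*(n^2 - 2*n) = n*(n + 2)*(n - 2)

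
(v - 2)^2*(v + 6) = v^3 + 2*v^2 - 20*v + 24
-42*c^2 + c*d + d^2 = (-6*c + d)*(7*c + d)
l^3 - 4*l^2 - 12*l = l*(l - 6)*(l + 2)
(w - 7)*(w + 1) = w^2 - 6*w - 7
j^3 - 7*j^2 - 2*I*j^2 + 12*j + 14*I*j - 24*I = (j - 4)*(j - 3)*(j - 2*I)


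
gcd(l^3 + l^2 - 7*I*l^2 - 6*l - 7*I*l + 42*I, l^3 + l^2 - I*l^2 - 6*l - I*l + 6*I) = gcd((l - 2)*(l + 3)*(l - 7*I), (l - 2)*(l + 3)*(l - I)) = l^2 + l - 6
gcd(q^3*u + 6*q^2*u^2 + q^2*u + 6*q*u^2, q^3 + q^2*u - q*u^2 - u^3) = 1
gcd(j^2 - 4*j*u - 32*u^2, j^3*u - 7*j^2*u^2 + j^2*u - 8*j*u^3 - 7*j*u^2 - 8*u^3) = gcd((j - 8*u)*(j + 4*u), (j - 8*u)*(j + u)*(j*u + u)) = -j + 8*u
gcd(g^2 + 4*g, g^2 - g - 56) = 1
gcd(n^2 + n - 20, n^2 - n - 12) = n - 4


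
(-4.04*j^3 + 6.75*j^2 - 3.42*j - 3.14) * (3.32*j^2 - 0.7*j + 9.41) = -13.4128*j^5 + 25.238*j^4 - 54.0958*j^3 + 55.4867*j^2 - 29.9842*j - 29.5474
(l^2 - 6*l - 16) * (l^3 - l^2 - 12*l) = l^5 - 7*l^4 - 22*l^3 + 88*l^2 + 192*l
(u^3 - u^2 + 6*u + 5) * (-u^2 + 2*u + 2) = -u^5 + 3*u^4 - 6*u^3 + 5*u^2 + 22*u + 10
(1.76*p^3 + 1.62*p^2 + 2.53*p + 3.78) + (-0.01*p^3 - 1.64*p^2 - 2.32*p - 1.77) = 1.75*p^3 - 0.0199999999999998*p^2 + 0.21*p + 2.01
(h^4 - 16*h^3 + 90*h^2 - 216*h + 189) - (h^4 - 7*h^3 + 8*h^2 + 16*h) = -9*h^3 + 82*h^2 - 232*h + 189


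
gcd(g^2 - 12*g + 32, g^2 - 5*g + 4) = g - 4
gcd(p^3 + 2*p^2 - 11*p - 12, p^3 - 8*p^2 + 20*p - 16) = 1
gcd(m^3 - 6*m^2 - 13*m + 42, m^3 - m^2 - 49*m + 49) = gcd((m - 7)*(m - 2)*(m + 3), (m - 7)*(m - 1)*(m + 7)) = m - 7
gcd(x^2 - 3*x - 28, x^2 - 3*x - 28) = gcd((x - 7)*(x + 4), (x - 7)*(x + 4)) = x^2 - 3*x - 28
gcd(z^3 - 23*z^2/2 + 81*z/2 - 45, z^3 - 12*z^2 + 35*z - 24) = z - 3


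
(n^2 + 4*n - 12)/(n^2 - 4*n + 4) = (n + 6)/(n - 2)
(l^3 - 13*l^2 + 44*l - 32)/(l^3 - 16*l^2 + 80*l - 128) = (l - 1)/(l - 4)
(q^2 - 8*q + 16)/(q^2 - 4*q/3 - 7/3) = 3*(-q^2 + 8*q - 16)/(-3*q^2 + 4*q + 7)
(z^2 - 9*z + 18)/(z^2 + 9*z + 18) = (z^2 - 9*z + 18)/(z^2 + 9*z + 18)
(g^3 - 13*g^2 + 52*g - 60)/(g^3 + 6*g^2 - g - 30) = (g^2 - 11*g + 30)/(g^2 + 8*g + 15)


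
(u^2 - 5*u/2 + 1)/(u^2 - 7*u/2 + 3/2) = (u - 2)/(u - 3)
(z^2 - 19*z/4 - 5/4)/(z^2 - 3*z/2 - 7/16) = 4*(z - 5)/(4*z - 7)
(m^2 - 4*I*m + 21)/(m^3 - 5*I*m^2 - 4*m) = (-m^2 + 4*I*m - 21)/(m*(-m^2 + 5*I*m + 4))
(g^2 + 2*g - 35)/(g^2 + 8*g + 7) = (g - 5)/(g + 1)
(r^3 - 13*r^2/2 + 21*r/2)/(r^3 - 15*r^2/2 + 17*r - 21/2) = r/(r - 1)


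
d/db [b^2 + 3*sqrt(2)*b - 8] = 2*b + 3*sqrt(2)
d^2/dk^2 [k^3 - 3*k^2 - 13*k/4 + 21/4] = 6*k - 6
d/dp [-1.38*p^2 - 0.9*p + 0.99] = -2.76*p - 0.9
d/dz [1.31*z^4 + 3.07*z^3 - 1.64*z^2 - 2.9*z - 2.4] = 5.24*z^3 + 9.21*z^2 - 3.28*z - 2.9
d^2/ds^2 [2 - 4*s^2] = -8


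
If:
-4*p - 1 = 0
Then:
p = -1/4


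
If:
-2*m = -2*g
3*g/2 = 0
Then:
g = 0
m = 0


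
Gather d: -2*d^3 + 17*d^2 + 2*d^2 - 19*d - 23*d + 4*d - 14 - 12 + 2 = -2*d^3 + 19*d^2 - 38*d - 24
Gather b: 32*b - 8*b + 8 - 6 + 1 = 24*b + 3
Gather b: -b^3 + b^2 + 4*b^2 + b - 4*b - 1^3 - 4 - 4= -b^3 + 5*b^2 - 3*b - 9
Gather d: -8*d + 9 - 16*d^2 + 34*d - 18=-16*d^2 + 26*d - 9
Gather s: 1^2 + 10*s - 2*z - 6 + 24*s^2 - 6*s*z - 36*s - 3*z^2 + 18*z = 24*s^2 + s*(-6*z - 26) - 3*z^2 + 16*z - 5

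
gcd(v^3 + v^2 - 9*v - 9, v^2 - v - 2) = v + 1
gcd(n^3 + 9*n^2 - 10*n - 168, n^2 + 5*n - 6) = n + 6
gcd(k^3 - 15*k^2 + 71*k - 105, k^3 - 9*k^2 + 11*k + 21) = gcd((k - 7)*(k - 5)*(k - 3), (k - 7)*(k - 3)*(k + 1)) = k^2 - 10*k + 21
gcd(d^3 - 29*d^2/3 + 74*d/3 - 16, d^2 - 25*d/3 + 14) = d - 6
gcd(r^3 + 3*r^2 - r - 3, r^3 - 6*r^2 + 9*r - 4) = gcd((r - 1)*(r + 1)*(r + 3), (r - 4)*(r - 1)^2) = r - 1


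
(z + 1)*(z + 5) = z^2 + 6*z + 5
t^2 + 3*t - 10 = (t - 2)*(t + 5)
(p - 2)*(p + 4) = p^2 + 2*p - 8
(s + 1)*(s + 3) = s^2 + 4*s + 3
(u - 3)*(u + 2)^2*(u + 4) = u^4 + 5*u^3 - 4*u^2 - 44*u - 48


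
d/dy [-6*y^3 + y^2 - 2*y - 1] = -18*y^2 + 2*y - 2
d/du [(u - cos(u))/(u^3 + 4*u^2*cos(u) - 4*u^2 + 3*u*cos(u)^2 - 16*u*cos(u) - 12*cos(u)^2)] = (-(u - cos(u))*(-4*u^2*sin(u) + 3*u^2 + 16*u*sin(u) - 3*u*sin(2*u) + 8*u*cos(u) - 8*u + 12*sin(2*u) + 3*cos(u)^2 - 16*cos(u)) + (sin(u) + 1)*(u^3 + 4*u^2*cos(u) - 4*u^2 + 3*u*cos(u)^2 - 16*u*cos(u) - 12*cos(u)^2))/((u - 4)^2*(u + cos(u))^2*(u + 3*cos(u))^2)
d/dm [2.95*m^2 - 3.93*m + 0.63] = 5.9*m - 3.93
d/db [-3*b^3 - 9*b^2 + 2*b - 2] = -9*b^2 - 18*b + 2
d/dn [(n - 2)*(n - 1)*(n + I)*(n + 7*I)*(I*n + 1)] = 5*I*n^4 - 4*n^3*(7 + 3*I) + 9*n^2*(7 + I) - 6*n*(7 + I) + 21 + 2*I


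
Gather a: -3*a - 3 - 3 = -3*a - 6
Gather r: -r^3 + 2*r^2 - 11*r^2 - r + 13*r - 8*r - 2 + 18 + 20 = -r^3 - 9*r^2 + 4*r + 36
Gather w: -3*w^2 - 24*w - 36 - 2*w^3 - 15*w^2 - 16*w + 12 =-2*w^3 - 18*w^2 - 40*w - 24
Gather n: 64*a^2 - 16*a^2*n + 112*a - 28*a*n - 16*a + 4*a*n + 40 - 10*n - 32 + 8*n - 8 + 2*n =64*a^2 + 96*a + n*(-16*a^2 - 24*a)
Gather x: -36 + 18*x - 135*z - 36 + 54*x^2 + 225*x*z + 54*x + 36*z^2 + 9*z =54*x^2 + x*(225*z + 72) + 36*z^2 - 126*z - 72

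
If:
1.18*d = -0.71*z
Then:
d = -0.601694915254237*z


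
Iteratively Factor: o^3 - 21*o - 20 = (o - 5)*(o^2 + 5*o + 4) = (o - 5)*(o + 1)*(o + 4)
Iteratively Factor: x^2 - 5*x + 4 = (x - 1)*(x - 4)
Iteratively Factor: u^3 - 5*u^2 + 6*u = (u - 2)*(u^2 - 3*u) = u*(u - 2)*(u - 3)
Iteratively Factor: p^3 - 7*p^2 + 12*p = (p)*(p^2 - 7*p + 12) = p*(p - 4)*(p - 3)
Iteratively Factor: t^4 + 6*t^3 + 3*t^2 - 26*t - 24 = (t - 2)*(t^3 + 8*t^2 + 19*t + 12) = (t - 2)*(t + 4)*(t^2 + 4*t + 3) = (t - 2)*(t + 3)*(t + 4)*(t + 1)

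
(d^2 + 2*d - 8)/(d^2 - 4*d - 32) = (d - 2)/(d - 8)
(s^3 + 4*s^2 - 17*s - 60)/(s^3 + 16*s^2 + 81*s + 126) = (s^2 + s - 20)/(s^2 + 13*s + 42)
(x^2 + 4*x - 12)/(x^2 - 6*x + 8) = (x + 6)/(x - 4)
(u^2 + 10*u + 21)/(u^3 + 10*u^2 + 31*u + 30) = (u + 7)/(u^2 + 7*u + 10)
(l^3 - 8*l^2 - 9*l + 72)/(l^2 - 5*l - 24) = l - 3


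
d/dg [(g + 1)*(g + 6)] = 2*g + 7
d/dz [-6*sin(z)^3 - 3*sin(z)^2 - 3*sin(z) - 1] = 3*(-2*sin(z) + 3*cos(2*z) - 4)*cos(z)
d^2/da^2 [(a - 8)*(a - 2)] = 2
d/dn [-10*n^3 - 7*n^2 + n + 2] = -30*n^2 - 14*n + 1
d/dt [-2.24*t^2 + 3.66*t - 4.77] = 3.66 - 4.48*t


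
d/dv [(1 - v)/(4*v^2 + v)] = (4*v^2 - 8*v - 1)/(v^2*(16*v^2 + 8*v + 1))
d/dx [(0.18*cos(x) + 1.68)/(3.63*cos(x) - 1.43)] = 6.3558*sin(x)/(3.63*cos(x) - 1.43)^2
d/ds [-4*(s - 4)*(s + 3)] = 4 - 8*s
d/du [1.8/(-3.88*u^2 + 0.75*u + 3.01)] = (13.968*u - 1.35)/(-3.88*u^2 + 0.75*u + 3.01)^2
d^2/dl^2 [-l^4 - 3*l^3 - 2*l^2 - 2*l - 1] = -12*l^2 - 18*l - 4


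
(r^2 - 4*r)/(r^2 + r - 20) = r/(r + 5)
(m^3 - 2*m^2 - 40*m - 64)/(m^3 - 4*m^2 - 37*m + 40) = (m^2 + 6*m + 8)/(m^2 + 4*m - 5)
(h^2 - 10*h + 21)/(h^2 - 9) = (h - 7)/(h + 3)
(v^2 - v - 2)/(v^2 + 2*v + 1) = (v - 2)/(v + 1)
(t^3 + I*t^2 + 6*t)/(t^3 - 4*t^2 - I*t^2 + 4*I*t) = (t^2 + I*t + 6)/(t^2 - 4*t - I*t + 4*I)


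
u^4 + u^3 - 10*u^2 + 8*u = u*(u - 2)*(u - 1)*(u + 4)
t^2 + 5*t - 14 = (t - 2)*(t + 7)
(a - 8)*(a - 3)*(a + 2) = a^3 - 9*a^2 + 2*a + 48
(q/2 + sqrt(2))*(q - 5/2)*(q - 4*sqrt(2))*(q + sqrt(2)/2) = q^4/2 - 5*q^3/4 - 3*sqrt(2)*q^3/4 - 9*q^2 + 15*sqrt(2)*q^2/8 - 4*sqrt(2)*q + 45*q/2 + 10*sqrt(2)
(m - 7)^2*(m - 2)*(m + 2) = m^4 - 14*m^3 + 45*m^2 + 56*m - 196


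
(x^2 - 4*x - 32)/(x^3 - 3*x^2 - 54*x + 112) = (x + 4)/(x^2 + 5*x - 14)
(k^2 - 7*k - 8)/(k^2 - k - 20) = (-k^2 + 7*k + 8)/(-k^2 + k + 20)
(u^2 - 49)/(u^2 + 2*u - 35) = (u - 7)/(u - 5)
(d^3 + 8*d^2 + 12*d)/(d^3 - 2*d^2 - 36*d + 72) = d*(d + 2)/(d^2 - 8*d + 12)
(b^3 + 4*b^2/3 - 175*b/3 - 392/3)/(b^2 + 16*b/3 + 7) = (b^2 - b - 56)/(b + 3)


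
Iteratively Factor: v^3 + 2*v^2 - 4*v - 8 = (v + 2)*(v^2 - 4) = (v + 2)^2*(v - 2)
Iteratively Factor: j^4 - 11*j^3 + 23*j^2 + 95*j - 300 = (j - 4)*(j^3 - 7*j^2 - 5*j + 75) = (j - 5)*(j - 4)*(j^2 - 2*j - 15) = (j - 5)*(j - 4)*(j + 3)*(j - 5)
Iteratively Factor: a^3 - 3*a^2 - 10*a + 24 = (a + 3)*(a^2 - 6*a + 8) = (a - 2)*(a + 3)*(a - 4)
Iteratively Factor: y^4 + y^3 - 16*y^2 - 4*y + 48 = (y - 3)*(y^3 + 4*y^2 - 4*y - 16) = (y - 3)*(y - 2)*(y^2 + 6*y + 8) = (y - 3)*(y - 2)*(y + 2)*(y + 4)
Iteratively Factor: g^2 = (g)*(g)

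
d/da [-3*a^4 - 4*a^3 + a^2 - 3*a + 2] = -12*a^3 - 12*a^2 + 2*a - 3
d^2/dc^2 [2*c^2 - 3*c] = 4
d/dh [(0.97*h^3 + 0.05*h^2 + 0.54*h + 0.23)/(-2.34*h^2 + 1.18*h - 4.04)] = (-2.2698*h^4 + 2.2892*h^3 - 10.4338*h^2 + 0.6724*h - 2.453)/(5.4756*h^4 - 5.5224*h^3 + 20.2996*h^2 - 9.5344*h + 16.3216)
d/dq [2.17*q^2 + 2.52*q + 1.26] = 4.34*q + 2.52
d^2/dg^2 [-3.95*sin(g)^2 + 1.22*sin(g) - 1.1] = -1.22*sin(g) - 7.9*cos(2*g)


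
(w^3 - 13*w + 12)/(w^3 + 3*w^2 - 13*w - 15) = (w^2 + 3*w - 4)/(w^2 + 6*w + 5)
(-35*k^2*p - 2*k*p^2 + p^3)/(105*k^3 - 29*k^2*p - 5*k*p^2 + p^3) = p/(-3*k + p)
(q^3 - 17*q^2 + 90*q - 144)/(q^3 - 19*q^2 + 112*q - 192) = (q - 6)/(q - 8)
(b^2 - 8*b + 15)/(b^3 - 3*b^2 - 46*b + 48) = (b^2 - 8*b + 15)/(b^3 - 3*b^2 - 46*b + 48)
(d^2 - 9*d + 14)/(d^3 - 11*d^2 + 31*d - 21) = (d - 2)/(d^2 - 4*d + 3)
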